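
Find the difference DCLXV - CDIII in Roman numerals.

DCLXV = 665
CDIII = 403
665 - 403 = 262

CCLXII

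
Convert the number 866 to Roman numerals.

Convert 866 to Roman numerals:
  866 contains 1×500 (D)
  366 contains 3×100 (CCC)
  66 contains 1×50 (L)
  16 contains 1×10 (X)
  6 contains 1×5 (V)
  1 contains 1×1 (I)

DCCCLXVI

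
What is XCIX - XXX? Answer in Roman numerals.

XCIX = 99
XXX = 30
99 - 30 = 69

LXIX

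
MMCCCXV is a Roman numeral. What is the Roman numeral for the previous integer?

MMCCCXV = 2315, so the previous integer is 2315 - 1 = 2314

MMCCCXIV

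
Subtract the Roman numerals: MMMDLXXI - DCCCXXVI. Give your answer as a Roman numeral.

MMMDLXXI = 3571
DCCCXXVI = 826
3571 - 826 = 2745

MMDCCXLV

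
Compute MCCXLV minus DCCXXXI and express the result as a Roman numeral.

MCCXLV = 1245
DCCXXXI = 731
1245 - 731 = 514

DXIV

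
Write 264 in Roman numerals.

Convert 264 to Roman numerals:
  264 contains 2×100 (CC)
  64 contains 1×50 (L)
  14 contains 1×10 (X)
  4 contains 1×4 (IV)

CCLXIV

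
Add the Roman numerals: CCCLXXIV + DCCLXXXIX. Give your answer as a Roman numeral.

CCCLXXIV = 374
DCCLXXXIX = 789
374 + 789 = 1163

MCLXIII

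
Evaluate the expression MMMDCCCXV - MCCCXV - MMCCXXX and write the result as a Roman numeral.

MMMDCCCXV = 3815, MCCCXV = 1315, MMCCXXX = 2230
3815 - 1315 = 2500
2500 - 2230 = 270

CCLXX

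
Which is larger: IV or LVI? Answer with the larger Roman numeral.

IV = 4
LVI = 56
56 is larger

LVI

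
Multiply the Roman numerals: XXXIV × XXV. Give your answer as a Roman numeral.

XXXIV = 34
XXV = 25
34 × 25 = 850

DCCCL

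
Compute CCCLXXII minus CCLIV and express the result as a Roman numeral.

CCCLXXII = 372
CCLIV = 254
372 - 254 = 118

CXVIII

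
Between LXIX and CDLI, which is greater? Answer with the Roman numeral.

LXIX = 69
CDLI = 451
451 is larger

CDLI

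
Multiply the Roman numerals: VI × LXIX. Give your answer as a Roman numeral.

VI = 6
LXIX = 69
6 × 69 = 414

CDXIV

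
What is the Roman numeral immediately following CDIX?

CDIX = 409; next is 410

CDX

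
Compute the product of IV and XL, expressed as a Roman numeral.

IV = 4
XL = 40
4 × 40 = 160

CLX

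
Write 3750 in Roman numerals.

Convert 3750 to Roman numerals:
  3750 contains 3×1000 (MMM)
  750 contains 1×500 (D)
  250 contains 2×100 (CC)
  50 contains 1×50 (L)

MMMDCCL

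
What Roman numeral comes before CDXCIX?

CDXCIX = 499; previous is 498

CDXCVIII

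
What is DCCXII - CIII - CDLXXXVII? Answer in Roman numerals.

DCCXII = 712, CIII = 103, CDLXXXVII = 487
712 - 103 = 609
609 - 487 = 122

CXXII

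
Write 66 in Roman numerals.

Convert 66 to Roman numerals:
  66 contains 1×50 (L)
  16 contains 1×10 (X)
  6 contains 1×5 (V)
  1 contains 1×1 (I)

LXVI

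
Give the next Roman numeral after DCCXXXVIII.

DCCXXXVIII = 738; next is 739

DCCXXXIX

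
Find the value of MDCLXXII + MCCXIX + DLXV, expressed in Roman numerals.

MDCLXXII = 1672, MCCXIX = 1219, DLXV = 565
1672 + 1219 = 2891
2891 + 565 = 3456

MMMCDLVI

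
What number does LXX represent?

LXX: L=50, X=10, X=10
50 + 10 + 10 = 70

70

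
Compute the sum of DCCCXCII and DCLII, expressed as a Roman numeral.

DCCCXCII = 892
DCLII = 652
892 + 652 = 1544

MDXLIV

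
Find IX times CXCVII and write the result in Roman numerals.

IX = 9
CXCVII = 197
9 × 197 = 1773

MDCCLXXIII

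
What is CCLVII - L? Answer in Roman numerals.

CCLVII = 257
L = 50
257 - 50 = 207

CCVII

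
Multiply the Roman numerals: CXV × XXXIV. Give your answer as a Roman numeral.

CXV = 115
XXXIV = 34
115 × 34 = 3910

MMMCMX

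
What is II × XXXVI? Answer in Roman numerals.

II = 2
XXXVI = 36
2 × 36 = 72

LXXII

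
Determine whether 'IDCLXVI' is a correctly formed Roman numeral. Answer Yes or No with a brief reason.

'IDCLXVI': Invalid subtractive combination: ID

No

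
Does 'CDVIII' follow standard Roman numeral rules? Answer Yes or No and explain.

'CDVIII': Check the rules: uses only the symbols I, V, X, L, C, D, M; no symbol is repeated more than three times in a row; V, L and D each appear at most once; the only place a smaller symbol precedes a larger one is the allowed subtractive pair CD, the symbol right after such a pair (if any) is smaller than the pair's first symbol, and otherwise the values never increase from left to right. Value: CD (400) + V (5) + I (1) + I (1) + I (1) = 408. So it is a valid standard Roman numeral.

Yes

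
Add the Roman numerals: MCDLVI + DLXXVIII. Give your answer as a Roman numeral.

MCDLVI = 1456
DLXXVIII = 578
1456 + 578 = 2034

MMXXXIV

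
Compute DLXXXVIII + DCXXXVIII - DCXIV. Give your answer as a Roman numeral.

DLXXXVIII = 588, DCXXXVIII = 638, DCXIV = 614
588 + 638 = 1226
1226 - 614 = 612

DCXII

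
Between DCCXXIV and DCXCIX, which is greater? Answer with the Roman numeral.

DCCXXIV = 724
DCXCIX = 699
724 is larger

DCCXXIV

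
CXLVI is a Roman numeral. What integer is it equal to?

CXLVI: C=100, XL=40, V=5, I=1
100 + 40 + 5 + 1 = 146

146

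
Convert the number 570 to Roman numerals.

Convert 570 to Roman numerals:
  570 contains 1×500 (D)
  70 contains 1×50 (L)
  20 contains 2×10 (XX)

DLXX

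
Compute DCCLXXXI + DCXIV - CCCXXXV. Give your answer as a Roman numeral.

DCCLXXXI = 781, DCXIV = 614, CCCXXXV = 335
781 + 614 = 1395
1395 - 335 = 1060

MLX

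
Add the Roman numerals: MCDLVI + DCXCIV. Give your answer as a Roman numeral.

MCDLVI = 1456
DCXCIV = 694
1456 + 694 = 2150

MMCL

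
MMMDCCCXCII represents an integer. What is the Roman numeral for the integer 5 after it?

MMMDCCCXCII = 3892
3892 + 5 = 3897

MMMDCCCXCVII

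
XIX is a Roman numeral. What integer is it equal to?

XIX: X=10, IX=9
10 + 9 = 19

19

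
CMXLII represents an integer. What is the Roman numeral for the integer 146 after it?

CMXLII = 942
942 + 146 = 1088

MLXXXVIII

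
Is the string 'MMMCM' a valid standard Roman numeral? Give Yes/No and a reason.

'MMMCM': Check the rules: uses only the symbols I, V, X, L, C, D, M; no symbol is repeated more than three times in a row; V, L and D each appear at most once; the only place a smaller symbol precedes a larger one is the allowed subtractive pair CM, the symbol right after such a pair (if any) is smaller than the pair's first symbol, and otherwise the values never increase from left to right. Value: M (1000) + M (1000) + M (1000) + CM (900) = 3900. So it is a valid standard Roman numeral.

Yes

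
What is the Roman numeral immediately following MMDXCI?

MMDXCI = 2591; next is 2592

MMDXCII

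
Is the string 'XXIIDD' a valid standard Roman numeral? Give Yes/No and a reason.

'XXIIDD': D should not appear more than once

No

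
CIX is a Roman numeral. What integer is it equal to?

CIX: C=100, IX=9
100 + 9 = 109

109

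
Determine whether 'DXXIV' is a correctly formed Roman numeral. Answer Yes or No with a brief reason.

'DXXIV': Check the rules: uses only the symbols I, V, X, L, C, D, M; no symbol is repeated more than three times in a row; V, L and D each appear at most once; the only place a smaller symbol precedes a larger one is the allowed subtractive pair IV, the symbol right after such a pair (if any) is smaller than the pair's first symbol, and otherwise the values never increase from left to right. Value: D (500) + X (10) + X (10) + IV (4) = 524. So it is a valid standard Roman numeral.

Yes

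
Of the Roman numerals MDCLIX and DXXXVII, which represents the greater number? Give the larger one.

MDCLIX = 1659
DXXXVII = 537
1659 is larger

MDCLIX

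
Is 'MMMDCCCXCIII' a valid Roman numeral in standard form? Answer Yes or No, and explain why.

'MMMDCCCXCIII': Check the rules: uses only the symbols I, V, X, L, C, D, M; no symbol is repeated more than three times in a row; V, L and D each appear at most once; the only place a smaller symbol precedes a larger one is the allowed subtractive pair XC, the symbol right after such a pair (if any) is smaller than the pair's first symbol, and otherwise the values never increase from left to right. Value: M (1000) + M (1000) + M (1000) + D (500) + C (100) + C (100) + C (100) + XC (90) + I (1) + I (1) + I (1) = 3893. So it is a valid standard Roman numeral.

Yes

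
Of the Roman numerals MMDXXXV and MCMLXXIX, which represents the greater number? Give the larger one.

MMDXXXV = 2535
MCMLXXIX = 1979
2535 is larger

MMDXXXV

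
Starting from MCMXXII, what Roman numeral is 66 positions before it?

MCMXXII = 1922
1922 - 66 = 1856

MDCCCLVI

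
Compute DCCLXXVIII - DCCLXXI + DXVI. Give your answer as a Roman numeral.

DCCLXXVIII = 778, DCCLXXI = 771, DXVI = 516
778 - 771 = 7
7 + 516 = 523

DXXIII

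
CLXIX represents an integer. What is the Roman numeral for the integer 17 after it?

CLXIX = 169
169 + 17 = 186

CLXXXVI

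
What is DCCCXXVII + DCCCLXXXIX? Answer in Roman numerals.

DCCCXXVII = 827
DCCCLXXXIX = 889
827 + 889 = 1716

MDCCXVI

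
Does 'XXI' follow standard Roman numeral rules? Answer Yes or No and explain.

'XXI': Check the rules: uses only the symbols I, V, X, L, C, D, M; no symbol is repeated more than three times in a row; V, L and D each appear at most once; no smaller symbol precedes a larger one (values never increase from left to right). Value: X (10) + X (10) + I (1) = 21. So it is a valid standard Roman numeral.

Yes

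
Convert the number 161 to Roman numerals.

Convert 161 to Roman numerals:
  161 contains 1×100 (C)
  61 contains 1×50 (L)
  11 contains 1×10 (X)
  1 contains 1×1 (I)

CLXI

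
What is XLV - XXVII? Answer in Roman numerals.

XLV = 45
XXVII = 27
45 - 27 = 18

XVIII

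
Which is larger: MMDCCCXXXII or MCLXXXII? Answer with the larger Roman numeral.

MMDCCCXXXII = 2832
MCLXXXII = 1182
2832 is larger

MMDCCCXXXII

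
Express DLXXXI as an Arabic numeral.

DLXXXI: D=500, L=50, X=10, X=10, X=10, I=1
500 + 50 + 10 + 10 + 10 + 1 = 581

581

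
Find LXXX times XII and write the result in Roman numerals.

LXXX = 80
XII = 12
80 × 12 = 960

CMLX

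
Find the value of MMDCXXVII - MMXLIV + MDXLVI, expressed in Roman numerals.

MMDCXXVII = 2627, MMXLIV = 2044, MDXLVI = 1546
2627 - 2044 = 583
583 + 1546 = 2129

MMCXXIX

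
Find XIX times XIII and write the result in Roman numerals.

XIX = 19
XIII = 13
19 × 13 = 247

CCXLVII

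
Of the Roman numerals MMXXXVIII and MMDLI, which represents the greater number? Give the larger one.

MMXXXVIII = 2038
MMDLI = 2551
2551 is larger

MMDLI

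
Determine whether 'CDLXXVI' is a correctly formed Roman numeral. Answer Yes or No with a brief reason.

'CDLXXVI': Check the rules: uses only the symbols I, V, X, L, C, D, M; no symbol is repeated more than three times in a row; V, L and D each appear at most once; the only place a smaller symbol precedes a larger one is the allowed subtractive pair CD, the symbol right after such a pair (if any) is smaller than the pair's first symbol, and otherwise the values never increase from left to right. Value: CD (400) + L (50) + X (10) + X (10) + V (5) + I (1) = 476. So it is a valid standard Roman numeral.

Yes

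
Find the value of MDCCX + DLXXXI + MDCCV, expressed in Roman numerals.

MDCCX = 1710, DLXXXI = 581, MDCCV = 1705
1710 + 581 = 2291
2291 + 1705 = 3996

MMMCMXCVI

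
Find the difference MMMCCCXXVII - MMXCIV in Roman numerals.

MMMCCCXXVII = 3327
MMXCIV = 2094
3327 - 2094 = 1233

MCCXXXIII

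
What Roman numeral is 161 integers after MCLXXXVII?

MCLXXXVII = 1187
1187 + 161 = 1348

MCCCXLVIII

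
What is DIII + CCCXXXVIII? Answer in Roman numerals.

DIII = 503
CCCXXXVIII = 338
503 + 338 = 841

DCCCXLI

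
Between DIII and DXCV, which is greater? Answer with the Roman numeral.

DIII = 503
DXCV = 595
595 is larger

DXCV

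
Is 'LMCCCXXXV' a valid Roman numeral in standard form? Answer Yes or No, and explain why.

'LMCCCXXXV': Invalid subtractive combination: LM

No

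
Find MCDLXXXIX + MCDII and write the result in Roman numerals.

MCDLXXXIX = 1489
MCDII = 1402
1489 + 1402 = 2891

MMDCCCXCI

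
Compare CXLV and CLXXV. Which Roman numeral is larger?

CXLV = 145
CLXXV = 175
175 is larger

CLXXV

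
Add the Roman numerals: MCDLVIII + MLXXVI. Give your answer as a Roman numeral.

MCDLVIII = 1458
MLXXVI = 1076
1458 + 1076 = 2534

MMDXXXIV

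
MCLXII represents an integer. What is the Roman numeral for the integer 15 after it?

MCLXII = 1162
1162 + 15 = 1177

MCLXXVII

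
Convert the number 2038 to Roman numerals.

Convert 2038 to Roman numerals:
  2038 contains 2×1000 (MM)
  38 contains 3×10 (XXX)
  8 contains 1×5 (V)
  3 contains 3×1 (III)

MMXXXVIII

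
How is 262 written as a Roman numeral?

Convert 262 to Roman numerals:
  262 contains 2×100 (CC)
  62 contains 1×50 (L)
  12 contains 1×10 (X)
  2 contains 2×1 (II)

CCLXII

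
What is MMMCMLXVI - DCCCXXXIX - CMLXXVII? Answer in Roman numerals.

MMMCMLXVI = 3966, DCCCXXXIX = 839, CMLXXVII = 977
3966 - 839 = 3127
3127 - 977 = 2150

MMCL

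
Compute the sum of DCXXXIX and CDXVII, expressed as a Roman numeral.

DCXXXIX = 639
CDXVII = 417
639 + 417 = 1056

MLVI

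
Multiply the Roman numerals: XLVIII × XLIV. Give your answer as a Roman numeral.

XLVIII = 48
XLIV = 44
48 × 44 = 2112

MMCXII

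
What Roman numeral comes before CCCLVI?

CCCLVI = 356; previous is 355

CCCLV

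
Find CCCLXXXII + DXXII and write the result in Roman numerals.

CCCLXXXII = 382
DXXII = 522
382 + 522 = 904

CMIV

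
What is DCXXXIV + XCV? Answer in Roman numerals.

DCXXXIV = 634
XCV = 95
634 + 95 = 729

DCCXXIX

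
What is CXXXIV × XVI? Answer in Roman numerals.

CXXXIV = 134
XVI = 16
134 × 16 = 2144

MMCXLIV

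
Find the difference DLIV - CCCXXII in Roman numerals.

DLIV = 554
CCCXXII = 322
554 - 322 = 232

CCXXXII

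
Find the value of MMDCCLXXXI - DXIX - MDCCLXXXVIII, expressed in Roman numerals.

MMDCCLXXXI = 2781, DXIX = 519, MDCCLXXXVIII = 1788
2781 - 519 = 2262
2262 - 1788 = 474

CDLXXIV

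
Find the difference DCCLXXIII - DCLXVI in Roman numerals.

DCCLXXIII = 773
DCLXVI = 666
773 - 666 = 107

CVII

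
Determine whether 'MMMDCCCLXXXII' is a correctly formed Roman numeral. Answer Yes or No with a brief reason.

'MMMDCCCLXXXII': Check the rules: uses only the symbols I, V, X, L, C, D, M; no symbol is repeated more than three times in a row; V, L and D each appear at most once; no smaller symbol precedes a larger one (values never increase from left to right). Value: M (1000) + M (1000) + M (1000) + D (500) + C (100) + C (100) + C (100) + L (50) + X (10) + X (10) + X (10) + I (1) + I (1) = 3882. So it is a valid standard Roman numeral.

Yes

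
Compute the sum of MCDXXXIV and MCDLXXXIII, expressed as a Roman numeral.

MCDXXXIV = 1434
MCDLXXXIII = 1483
1434 + 1483 = 2917

MMCMXVII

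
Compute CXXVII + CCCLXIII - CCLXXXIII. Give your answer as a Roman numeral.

CXXVII = 127, CCCLXIII = 363, CCLXXXIII = 283
127 + 363 = 490
490 - 283 = 207

CCVII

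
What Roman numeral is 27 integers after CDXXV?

CDXXV = 425
425 + 27 = 452

CDLII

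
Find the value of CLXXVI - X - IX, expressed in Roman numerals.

CLXXVI = 176, X = 10, IX = 9
176 - 10 = 166
166 - 9 = 157

CLVII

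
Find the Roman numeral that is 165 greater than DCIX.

DCIX = 609
609 + 165 = 774

DCCLXXIV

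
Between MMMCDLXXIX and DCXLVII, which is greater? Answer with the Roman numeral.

MMMCDLXXIX = 3479
DCXLVII = 647
3479 is larger

MMMCDLXXIX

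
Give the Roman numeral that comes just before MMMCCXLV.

MMMCCXLV = 3245, so the previous integer is 3245 - 1 = 3244

MMMCCXLIV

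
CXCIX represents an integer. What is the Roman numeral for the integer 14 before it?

CXCIX = 199
199 - 14 = 185

CLXXXV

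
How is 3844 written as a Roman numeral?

Convert 3844 to Roman numerals:
  3844 contains 3×1000 (MMM)
  844 contains 1×500 (D)
  344 contains 3×100 (CCC)
  44 contains 1×40 (XL)
  4 contains 1×4 (IV)

MMMDCCCXLIV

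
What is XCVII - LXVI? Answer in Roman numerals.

XCVII = 97
LXVI = 66
97 - 66 = 31

XXXI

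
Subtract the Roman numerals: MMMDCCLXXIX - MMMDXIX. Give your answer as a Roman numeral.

MMMDCCLXXIX = 3779
MMMDXIX = 3519
3779 - 3519 = 260

CCLX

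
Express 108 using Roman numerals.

Convert 108 to Roman numerals:
  108 contains 1×100 (C)
  8 contains 1×5 (V)
  3 contains 3×1 (III)

CVIII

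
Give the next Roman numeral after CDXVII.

CDXVII = 417, so the next integer is 417 + 1 = 418

CDXVIII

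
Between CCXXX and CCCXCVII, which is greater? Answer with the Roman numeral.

CCXXX = 230
CCCXCVII = 397
397 is larger

CCCXCVII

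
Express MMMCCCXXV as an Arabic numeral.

MMMCCCXXV: M=1000, M=1000, M=1000, C=100, C=100, C=100, X=10, X=10, V=5
1000 + 1000 + 1000 + 100 + 100 + 100 + 10 + 10 + 5 = 3325

3325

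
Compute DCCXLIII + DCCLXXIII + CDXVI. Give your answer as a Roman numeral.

DCCXLIII = 743, DCCLXXIII = 773, CDXVI = 416
743 + 773 = 1516
1516 + 416 = 1932

MCMXXXII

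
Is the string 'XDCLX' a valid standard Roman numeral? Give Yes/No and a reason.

'XDCLX': Invalid subtractive combination: XD

No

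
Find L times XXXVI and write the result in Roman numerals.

L = 50
XXXVI = 36
50 × 36 = 1800

MDCCC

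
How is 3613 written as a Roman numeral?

Convert 3613 to Roman numerals:
  3613 contains 3×1000 (MMM)
  613 contains 1×500 (D)
  113 contains 1×100 (C)
  13 contains 1×10 (X)
  3 contains 3×1 (III)

MMMDCXIII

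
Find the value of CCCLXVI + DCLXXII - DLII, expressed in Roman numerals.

CCCLXVI = 366, DCLXXII = 672, DLII = 552
366 + 672 = 1038
1038 - 552 = 486

CDLXXXVI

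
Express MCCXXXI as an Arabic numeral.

MCCXXXI: M=1000, C=100, C=100, X=10, X=10, X=10, I=1
1000 + 100 + 100 + 10 + 10 + 10 + 1 = 1231

1231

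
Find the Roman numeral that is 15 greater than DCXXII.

DCXXII = 622
622 + 15 = 637

DCXXXVII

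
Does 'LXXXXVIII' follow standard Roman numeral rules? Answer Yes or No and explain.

'LXXXXVIII': More than 3 consecutive X's

No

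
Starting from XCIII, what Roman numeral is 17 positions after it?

XCIII = 93
93 + 17 = 110

CX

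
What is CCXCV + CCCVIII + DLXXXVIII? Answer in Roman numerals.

CCXCV = 295, CCCVIII = 308, DLXXXVIII = 588
295 + 308 = 603
603 + 588 = 1191

MCXCI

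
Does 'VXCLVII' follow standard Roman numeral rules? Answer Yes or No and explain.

'VXCLVII': V should not appear more than once

No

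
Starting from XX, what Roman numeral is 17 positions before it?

XX = 20
20 - 17 = 3

III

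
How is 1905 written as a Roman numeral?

Convert 1905 to Roman numerals:
  1905 contains 1×1000 (M)
  905 contains 1×900 (CM)
  5 contains 1×5 (V)

MCMV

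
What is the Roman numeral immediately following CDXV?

CDXV = 415, so the next integer is 415 + 1 = 416

CDXVI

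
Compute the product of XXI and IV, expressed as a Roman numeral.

XXI = 21
IV = 4
21 × 4 = 84

LXXXIV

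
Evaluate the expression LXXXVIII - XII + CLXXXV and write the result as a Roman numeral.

LXXXVIII = 88, XII = 12, CLXXXV = 185
88 - 12 = 76
76 + 185 = 261

CCLXI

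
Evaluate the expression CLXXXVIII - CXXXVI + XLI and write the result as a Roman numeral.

CLXXXVIII = 188, CXXXVI = 136, XLI = 41
188 - 136 = 52
52 + 41 = 93

XCIII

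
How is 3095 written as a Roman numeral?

Convert 3095 to Roman numerals:
  3095 contains 3×1000 (MMM)
  95 contains 1×90 (XC)
  5 contains 1×5 (V)

MMMXCV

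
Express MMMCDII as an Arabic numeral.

MMMCDII: M=1000, M=1000, M=1000, CD=400, I=1, I=1
1000 + 1000 + 1000 + 400 + 1 + 1 = 3402

3402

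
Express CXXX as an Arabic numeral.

CXXX: C=100, X=10, X=10, X=10
100 + 10 + 10 + 10 = 130

130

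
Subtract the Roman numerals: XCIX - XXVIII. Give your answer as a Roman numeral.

XCIX = 99
XXVIII = 28
99 - 28 = 71

LXXI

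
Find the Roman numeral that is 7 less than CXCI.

CXCI = 191
191 - 7 = 184

CLXXXIV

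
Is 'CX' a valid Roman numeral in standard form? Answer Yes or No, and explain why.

'CX': Check the rules: uses only the symbols I, V, X, L, C, D, M; no symbol is repeated more than three times in a row; V, L and D each appear at most once; no smaller symbol precedes a larger one (values never increase from left to right). Value: C (100) + X (10) = 110. So it is a valid standard Roman numeral.

Yes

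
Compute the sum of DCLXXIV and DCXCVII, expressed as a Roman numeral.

DCLXXIV = 674
DCXCVII = 697
674 + 697 = 1371

MCCCLXXI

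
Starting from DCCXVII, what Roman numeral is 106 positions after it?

DCCXVII = 717
717 + 106 = 823

DCCCXXIII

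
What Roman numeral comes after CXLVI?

CXLVI = 146; next is 147

CXLVII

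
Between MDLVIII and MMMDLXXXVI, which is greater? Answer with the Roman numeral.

MDLVIII = 1558
MMMDLXXXVI = 3586
3586 is larger

MMMDLXXXVI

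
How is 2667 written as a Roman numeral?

Convert 2667 to Roman numerals:
  2667 contains 2×1000 (MM)
  667 contains 1×500 (D)
  167 contains 1×100 (C)
  67 contains 1×50 (L)
  17 contains 1×10 (X)
  7 contains 1×5 (V)
  2 contains 2×1 (II)

MMDCLXVII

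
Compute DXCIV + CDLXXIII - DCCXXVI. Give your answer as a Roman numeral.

DXCIV = 594, CDLXXIII = 473, DCCXXVI = 726
594 + 473 = 1067
1067 - 726 = 341

CCCXLI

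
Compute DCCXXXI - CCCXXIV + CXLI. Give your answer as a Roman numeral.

DCCXXXI = 731, CCCXXIV = 324, CXLI = 141
731 - 324 = 407
407 + 141 = 548

DXLVIII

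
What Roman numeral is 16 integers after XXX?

XXX = 30
30 + 16 = 46

XLVI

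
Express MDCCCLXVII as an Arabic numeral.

MDCCCLXVII: M=1000, D=500, C=100, C=100, C=100, L=50, X=10, V=5, I=1, I=1
1000 + 500 + 100 + 100 + 100 + 50 + 10 + 5 + 1 + 1 = 1867

1867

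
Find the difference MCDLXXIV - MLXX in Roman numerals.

MCDLXXIV = 1474
MLXX = 1070
1474 - 1070 = 404

CDIV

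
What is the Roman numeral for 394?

Convert 394 to Roman numerals:
  394 contains 3×100 (CCC)
  94 contains 1×90 (XC)
  4 contains 1×4 (IV)

CCCXCIV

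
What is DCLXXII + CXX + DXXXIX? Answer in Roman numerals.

DCLXXII = 672, CXX = 120, DXXXIX = 539
672 + 120 = 792
792 + 539 = 1331

MCCCXXXI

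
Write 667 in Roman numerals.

Convert 667 to Roman numerals:
  667 contains 1×500 (D)
  167 contains 1×100 (C)
  67 contains 1×50 (L)
  17 contains 1×10 (X)
  7 contains 1×5 (V)
  2 contains 2×1 (II)

DCLXVII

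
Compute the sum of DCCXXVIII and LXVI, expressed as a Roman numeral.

DCCXXVIII = 728
LXVI = 66
728 + 66 = 794

DCCXCIV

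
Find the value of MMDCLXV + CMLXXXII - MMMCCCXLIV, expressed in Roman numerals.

MMDCLXV = 2665, CMLXXXII = 982, MMMCCCXLIV = 3344
2665 + 982 = 3647
3647 - 3344 = 303

CCCIII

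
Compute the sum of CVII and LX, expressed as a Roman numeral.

CVII = 107
LX = 60
107 + 60 = 167

CLXVII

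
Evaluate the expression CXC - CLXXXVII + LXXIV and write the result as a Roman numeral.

CXC = 190, CLXXXVII = 187, LXXIV = 74
190 - 187 = 3
3 + 74 = 77

LXXVII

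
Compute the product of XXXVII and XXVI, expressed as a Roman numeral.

XXXVII = 37
XXVI = 26
37 × 26 = 962

CMLXII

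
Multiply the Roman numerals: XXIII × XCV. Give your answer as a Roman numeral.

XXIII = 23
XCV = 95
23 × 95 = 2185

MMCLXXXV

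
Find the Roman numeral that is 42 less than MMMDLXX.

MMMDLXX = 3570
3570 - 42 = 3528

MMMDXXVIII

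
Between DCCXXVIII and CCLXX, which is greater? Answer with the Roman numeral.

DCCXXVIII = 728
CCLXX = 270
728 is larger

DCCXXVIII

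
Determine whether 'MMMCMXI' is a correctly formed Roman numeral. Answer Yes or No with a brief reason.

'MMMCMXI': Check the rules: uses only the symbols I, V, X, L, C, D, M; no symbol is repeated more than three times in a row; V, L and D each appear at most once; the only place a smaller symbol precedes a larger one is the allowed subtractive pair CM, the symbol right after such a pair (if any) is smaller than the pair's first symbol, and otherwise the values never increase from left to right. Value: M (1000) + M (1000) + M (1000) + CM (900) + X (10) + I (1) = 3911. So it is a valid standard Roman numeral.

Yes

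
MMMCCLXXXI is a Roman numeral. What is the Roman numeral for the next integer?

MMMCCLXXXI = 3281, so the next integer is 3281 + 1 = 3282

MMMCCLXXXII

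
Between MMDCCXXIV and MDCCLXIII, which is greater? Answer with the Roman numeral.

MMDCCXXIV = 2724
MDCCLXIII = 1763
2724 is larger

MMDCCXXIV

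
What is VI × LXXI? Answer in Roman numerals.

VI = 6
LXXI = 71
6 × 71 = 426

CDXXVI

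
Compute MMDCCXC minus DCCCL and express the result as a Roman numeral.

MMDCCXC = 2790
DCCCL = 850
2790 - 850 = 1940

MCMXL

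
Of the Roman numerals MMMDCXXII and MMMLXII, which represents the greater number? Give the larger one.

MMMDCXXII = 3622
MMMLXII = 3062
3622 is larger

MMMDCXXII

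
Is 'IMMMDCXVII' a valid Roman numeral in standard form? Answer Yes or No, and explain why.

'IMMMDCXVII': Invalid subtractive combination: IM

No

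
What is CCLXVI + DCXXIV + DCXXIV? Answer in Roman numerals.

CCLXVI = 266, DCXXIV = 624, DCXXIV = 624
266 + 624 = 890
890 + 624 = 1514

MDXIV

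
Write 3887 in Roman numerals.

Convert 3887 to Roman numerals:
  3887 contains 3×1000 (MMM)
  887 contains 1×500 (D)
  387 contains 3×100 (CCC)
  87 contains 1×50 (L)
  37 contains 3×10 (XXX)
  7 contains 1×5 (V)
  2 contains 2×1 (II)

MMMDCCCLXXXVII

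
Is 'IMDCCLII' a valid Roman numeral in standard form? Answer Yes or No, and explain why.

'IMDCCLII': Invalid subtractive combination: IM

No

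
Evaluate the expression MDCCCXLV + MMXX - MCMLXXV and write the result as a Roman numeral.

MDCCCXLV = 1845, MMXX = 2020, MCMLXXV = 1975
1845 + 2020 = 3865
3865 - 1975 = 1890

MDCCCXC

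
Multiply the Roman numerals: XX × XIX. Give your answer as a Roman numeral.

XX = 20
XIX = 19
20 × 19 = 380

CCCLXXX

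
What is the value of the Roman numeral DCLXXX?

DCLXXX: D=500, C=100, L=50, X=10, X=10, X=10
500 + 100 + 50 + 10 + 10 + 10 = 680

680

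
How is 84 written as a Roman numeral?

Convert 84 to Roman numerals:
  84 contains 1×50 (L)
  34 contains 3×10 (XXX)
  4 contains 1×4 (IV)

LXXXIV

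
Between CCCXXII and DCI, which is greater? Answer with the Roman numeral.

CCCXXII = 322
DCI = 601
601 is larger

DCI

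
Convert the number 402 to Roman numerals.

Convert 402 to Roman numerals:
  402 contains 1×400 (CD)
  2 contains 2×1 (II)

CDII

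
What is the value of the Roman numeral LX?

LX: L=50, X=10
50 + 10 = 60

60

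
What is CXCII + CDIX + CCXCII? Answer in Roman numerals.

CXCII = 192, CDIX = 409, CCXCII = 292
192 + 409 = 601
601 + 292 = 893

DCCCXCIII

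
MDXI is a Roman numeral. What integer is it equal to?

MDXI: M=1000, D=500, X=10, I=1
1000 + 500 + 10 + 1 = 1511

1511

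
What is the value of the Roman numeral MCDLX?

MCDLX: M=1000, CD=400, L=50, X=10
1000 + 400 + 50 + 10 = 1460

1460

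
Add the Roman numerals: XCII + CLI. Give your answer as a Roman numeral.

XCII = 92
CLI = 151
92 + 151 = 243

CCXLIII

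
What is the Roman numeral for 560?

Convert 560 to Roman numerals:
  560 contains 1×500 (D)
  60 contains 1×50 (L)
  10 contains 1×10 (X)

DLX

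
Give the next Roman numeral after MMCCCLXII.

MMCCCLXII = 2362; next is 2363

MMCCCLXIII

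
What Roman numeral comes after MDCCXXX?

MDCCXXX = 1730, so the next integer is 1730 + 1 = 1731

MDCCXXXI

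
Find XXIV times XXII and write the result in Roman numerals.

XXIV = 24
XXII = 22
24 × 22 = 528

DXXVIII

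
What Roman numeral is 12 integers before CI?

CI = 101
101 - 12 = 89

LXXXIX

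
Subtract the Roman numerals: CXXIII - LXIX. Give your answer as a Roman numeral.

CXXIII = 123
LXIX = 69
123 - 69 = 54

LIV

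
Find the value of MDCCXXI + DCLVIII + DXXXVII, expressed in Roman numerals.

MDCCXXI = 1721, DCLVIII = 658, DXXXVII = 537
1721 + 658 = 2379
2379 + 537 = 2916

MMCMXVI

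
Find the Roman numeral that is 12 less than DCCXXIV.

DCCXXIV = 724
724 - 12 = 712

DCCXII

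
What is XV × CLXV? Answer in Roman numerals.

XV = 15
CLXV = 165
15 × 165 = 2475

MMCDLXXV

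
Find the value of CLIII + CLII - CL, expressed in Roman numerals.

CLIII = 153, CLII = 152, CL = 150
153 + 152 = 305
305 - 150 = 155

CLV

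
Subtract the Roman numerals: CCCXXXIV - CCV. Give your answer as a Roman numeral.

CCCXXXIV = 334
CCV = 205
334 - 205 = 129

CXXIX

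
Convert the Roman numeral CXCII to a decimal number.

CXCII: C=100, XC=90, I=1, I=1
100 + 90 + 1 + 1 = 192

192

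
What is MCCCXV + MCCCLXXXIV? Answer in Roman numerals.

MCCCXV = 1315
MCCCLXXXIV = 1384
1315 + 1384 = 2699

MMDCXCIX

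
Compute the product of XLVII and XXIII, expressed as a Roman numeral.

XLVII = 47
XXIII = 23
47 × 23 = 1081

MLXXXI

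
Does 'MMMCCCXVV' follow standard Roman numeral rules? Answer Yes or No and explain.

'MMMCCCXVV': V should not appear more than once

No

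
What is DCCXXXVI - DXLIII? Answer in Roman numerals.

DCCXXXVI = 736
DXLIII = 543
736 - 543 = 193

CXCIII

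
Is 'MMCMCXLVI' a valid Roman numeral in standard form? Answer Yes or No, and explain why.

'MMCMCXLVI': C cannot come right after the subtractive pair CM: once C is subtracted in CM, the next symbol must be smaller than C

No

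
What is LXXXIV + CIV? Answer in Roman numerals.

LXXXIV = 84
CIV = 104
84 + 104 = 188

CLXXXVIII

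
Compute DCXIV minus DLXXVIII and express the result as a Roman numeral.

DCXIV = 614
DLXXVIII = 578
614 - 578 = 36

XXXVI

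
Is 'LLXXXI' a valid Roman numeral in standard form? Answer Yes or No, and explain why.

'LLXXXI': L should not appear more than once

No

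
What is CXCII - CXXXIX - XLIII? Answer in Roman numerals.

CXCII = 192, CXXXIX = 139, XLIII = 43
192 - 139 = 53
53 - 43 = 10

X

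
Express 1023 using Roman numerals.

Convert 1023 to Roman numerals:
  1023 contains 1×1000 (M)
  23 contains 2×10 (XX)
  3 contains 3×1 (III)

MXXIII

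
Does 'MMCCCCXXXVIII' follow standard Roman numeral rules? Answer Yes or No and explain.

'MMCCCCXXXVIII': More than 3 consecutive C's

No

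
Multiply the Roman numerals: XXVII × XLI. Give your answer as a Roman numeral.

XXVII = 27
XLI = 41
27 × 41 = 1107

MCVII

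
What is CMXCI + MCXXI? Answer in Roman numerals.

CMXCI = 991
MCXXI = 1121
991 + 1121 = 2112

MMCXII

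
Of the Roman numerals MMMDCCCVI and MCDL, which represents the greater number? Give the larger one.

MMMDCCCVI = 3806
MCDL = 1450
3806 is larger

MMMDCCCVI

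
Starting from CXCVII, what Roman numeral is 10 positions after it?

CXCVII = 197
197 + 10 = 207

CCVII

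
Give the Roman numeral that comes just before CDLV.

CDLV = 455; previous is 454

CDLIV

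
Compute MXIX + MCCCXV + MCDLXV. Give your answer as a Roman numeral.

MXIX = 1019, MCCCXV = 1315, MCDLXV = 1465
1019 + 1315 = 2334
2334 + 1465 = 3799

MMMDCCXCIX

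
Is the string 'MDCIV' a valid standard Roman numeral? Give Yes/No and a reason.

'MDCIV': Check the rules: uses only the symbols I, V, X, L, C, D, M; no symbol is repeated more than three times in a row; V, L and D each appear at most once; the only place a smaller symbol precedes a larger one is the allowed subtractive pair IV, the symbol right after such a pair (if any) is smaller than the pair's first symbol, and otherwise the values never increase from left to right. Value: M (1000) + D (500) + C (100) + IV (4) = 1604. So it is a valid standard Roman numeral.

Yes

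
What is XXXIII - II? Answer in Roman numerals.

XXXIII = 33
II = 2
33 - 2 = 31

XXXI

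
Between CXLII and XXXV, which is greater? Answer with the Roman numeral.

CXLII = 142
XXXV = 35
142 is larger

CXLII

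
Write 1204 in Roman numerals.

Convert 1204 to Roman numerals:
  1204 contains 1×1000 (M)
  204 contains 2×100 (CC)
  4 contains 1×4 (IV)

MCCIV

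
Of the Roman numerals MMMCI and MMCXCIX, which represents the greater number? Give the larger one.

MMMCI = 3101
MMCXCIX = 2199
3101 is larger

MMMCI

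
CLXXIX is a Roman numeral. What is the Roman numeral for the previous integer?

CLXXIX = 179, so the previous integer is 179 - 1 = 178

CLXXVIII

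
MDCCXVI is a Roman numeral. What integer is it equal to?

MDCCXVI: M=1000, D=500, C=100, C=100, X=10, V=5, I=1
1000 + 500 + 100 + 100 + 10 + 5 + 1 = 1716

1716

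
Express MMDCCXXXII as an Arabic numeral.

MMDCCXXXII: M=1000, M=1000, D=500, C=100, C=100, X=10, X=10, X=10, I=1, I=1
1000 + 1000 + 500 + 100 + 100 + 10 + 10 + 10 + 1 + 1 = 2732

2732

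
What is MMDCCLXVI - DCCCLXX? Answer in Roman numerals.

MMDCCLXVI = 2766
DCCCLXX = 870
2766 - 870 = 1896

MDCCCXCVI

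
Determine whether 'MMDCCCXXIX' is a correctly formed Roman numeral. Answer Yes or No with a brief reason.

'MMDCCCXXIX': Check the rules: uses only the symbols I, V, X, L, C, D, M; no symbol is repeated more than three times in a row; V, L and D each appear at most once; the only place a smaller symbol precedes a larger one is the allowed subtractive pair IX, the symbol right after such a pair (if any) is smaller than the pair's first symbol, and otherwise the values never increase from left to right. Value: M (1000) + M (1000) + D (500) + C (100) + C (100) + C (100) + X (10) + X (10) + IX (9) = 2829. So it is a valid standard Roman numeral.

Yes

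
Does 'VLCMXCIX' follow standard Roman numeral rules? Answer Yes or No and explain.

'VLCMXCIX': Invalid subtractive combination: VL

No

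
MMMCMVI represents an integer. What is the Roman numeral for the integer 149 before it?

MMMCMVI = 3906
3906 - 149 = 3757

MMMDCCLVII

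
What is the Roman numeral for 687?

Convert 687 to Roman numerals:
  687 contains 1×500 (D)
  187 contains 1×100 (C)
  87 contains 1×50 (L)
  37 contains 3×10 (XXX)
  7 contains 1×5 (V)
  2 contains 2×1 (II)

DCLXXXVII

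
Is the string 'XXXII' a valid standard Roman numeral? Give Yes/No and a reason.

'XXXII': Check the rules: uses only the symbols I, V, X, L, C, D, M; no symbol is repeated more than three times in a row; V, L and D each appear at most once; no smaller symbol precedes a larger one (values never increase from left to right). Value: X (10) + X (10) + X (10) + I (1) + I (1) = 32. So it is a valid standard Roman numeral.

Yes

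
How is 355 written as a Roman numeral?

Convert 355 to Roman numerals:
  355 contains 3×100 (CCC)
  55 contains 1×50 (L)
  5 contains 1×5 (V)

CCCLV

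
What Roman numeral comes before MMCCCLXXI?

MMCCCLXXI = 2371, so the previous integer is 2371 - 1 = 2370

MMCCCLXX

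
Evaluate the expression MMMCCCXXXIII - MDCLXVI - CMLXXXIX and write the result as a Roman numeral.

MMMCCCXXXIII = 3333, MDCLXVI = 1666, CMLXXXIX = 989
3333 - 1666 = 1667
1667 - 989 = 678

DCLXXVIII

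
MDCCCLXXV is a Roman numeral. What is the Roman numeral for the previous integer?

MDCCCLXXV = 1875; previous is 1874

MDCCCLXXIV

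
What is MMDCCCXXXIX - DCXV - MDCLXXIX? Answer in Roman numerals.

MMDCCCXXXIX = 2839, DCXV = 615, MDCLXXIX = 1679
2839 - 615 = 2224
2224 - 1679 = 545

DXLV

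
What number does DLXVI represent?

DLXVI: D=500, L=50, X=10, V=5, I=1
500 + 50 + 10 + 5 + 1 = 566

566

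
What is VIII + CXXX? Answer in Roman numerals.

VIII = 8
CXXX = 130
8 + 130 = 138

CXXXVIII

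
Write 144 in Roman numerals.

Convert 144 to Roman numerals:
  144 contains 1×100 (C)
  44 contains 1×40 (XL)
  4 contains 1×4 (IV)

CXLIV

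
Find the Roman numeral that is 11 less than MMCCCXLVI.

MMCCCXLVI = 2346
2346 - 11 = 2335

MMCCCXXXV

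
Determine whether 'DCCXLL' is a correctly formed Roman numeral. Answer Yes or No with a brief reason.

'DCCXLL': L should not appear more than once

No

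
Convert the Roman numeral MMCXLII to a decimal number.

MMCXLII: M=1000, M=1000, C=100, XL=40, I=1, I=1
1000 + 1000 + 100 + 40 + 1 + 1 = 2142

2142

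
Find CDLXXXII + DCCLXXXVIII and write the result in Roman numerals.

CDLXXXII = 482
DCCLXXXVIII = 788
482 + 788 = 1270

MCCLXX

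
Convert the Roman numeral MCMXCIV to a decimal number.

MCMXCIV: M=1000, CM=900, XC=90, IV=4
1000 + 900 + 90 + 4 = 1994

1994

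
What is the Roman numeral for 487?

Convert 487 to Roman numerals:
  487 contains 1×400 (CD)
  87 contains 1×50 (L)
  37 contains 3×10 (XXX)
  7 contains 1×5 (V)
  2 contains 2×1 (II)

CDLXXXVII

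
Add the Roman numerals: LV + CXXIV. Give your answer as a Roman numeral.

LV = 55
CXXIV = 124
55 + 124 = 179

CLXXIX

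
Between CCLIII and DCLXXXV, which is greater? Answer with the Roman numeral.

CCLIII = 253
DCLXXXV = 685
685 is larger

DCLXXXV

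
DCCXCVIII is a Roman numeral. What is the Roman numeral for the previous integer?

DCCXCVIII = 798, so the previous integer is 798 - 1 = 797

DCCXCVII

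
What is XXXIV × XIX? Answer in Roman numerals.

XXXIV = 34
XIX = 19
34 × 19 = 646

DCXLVI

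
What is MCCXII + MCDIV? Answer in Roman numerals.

MCCXII = 1212
MCDIV = 1404
1212 + 1404 = 2616

MMDCXVI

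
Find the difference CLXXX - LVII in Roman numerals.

CLXXX = 180
LVII = 57
180 - 57 = 123

CXXIII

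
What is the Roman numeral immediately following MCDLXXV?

MCDLXXV = 1475, so the next integer is 1475 + 1 = 1476

MCDLXXVI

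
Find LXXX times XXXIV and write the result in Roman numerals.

LXXX = 80
XXXIV = 34
80 × 34 = 2720

MMDCCXX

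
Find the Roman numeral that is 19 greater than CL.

CL = 150
150 + 19 = 169

CLXIX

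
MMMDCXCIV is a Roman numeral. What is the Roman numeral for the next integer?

MMMDCXCIV = 3694, so the next integer is 3694 + 1 = 3695

MMMDCXCV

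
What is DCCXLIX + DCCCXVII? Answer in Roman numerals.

DCCXLIX = 749
DCCCXVII = 817
749 + 817 = 1566

MDLXVI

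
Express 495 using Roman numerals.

Convert 495 to Roman numerals:
  495 contains 1×400 (CD)
  95 contains 1×90 (XC)
  5 contains 1×5 (V)

CDXCV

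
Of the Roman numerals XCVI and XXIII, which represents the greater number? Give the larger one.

XCVI = 96
XXIII = 23
96 is larger

XCVI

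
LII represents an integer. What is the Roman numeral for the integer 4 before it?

LII = 52
52 - 4 = 48

XLVIII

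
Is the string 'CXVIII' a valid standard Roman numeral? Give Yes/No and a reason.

'CXVIII': Check the rules: uses only the symbols I, V, X, L, C, D, M; no symbol is repeated more than three times in a row; V, L and D each appear at most once; no smaller symbol precedes a larger one (values never increase from left to right). Value: C (100) + X (10) + V (5) + I (1) + I (1) + I (1) = 118. So it is a valid standard Roman numeral.

Yes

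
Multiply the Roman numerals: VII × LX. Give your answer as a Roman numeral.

VII = 7
LX = 60
7 × 60 = 420

CDXX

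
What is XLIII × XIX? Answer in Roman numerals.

XLIII = 43
XIX = 19
43 × 19 = 817

DCCCXVII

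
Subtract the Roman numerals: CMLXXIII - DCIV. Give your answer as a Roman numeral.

CMLXXIII = 973
DCIV = 604
973 - 604 = 369

CCCLXIX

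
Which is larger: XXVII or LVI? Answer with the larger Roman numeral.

XXVII = 27
LVI = 56
56 is larger

LVI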